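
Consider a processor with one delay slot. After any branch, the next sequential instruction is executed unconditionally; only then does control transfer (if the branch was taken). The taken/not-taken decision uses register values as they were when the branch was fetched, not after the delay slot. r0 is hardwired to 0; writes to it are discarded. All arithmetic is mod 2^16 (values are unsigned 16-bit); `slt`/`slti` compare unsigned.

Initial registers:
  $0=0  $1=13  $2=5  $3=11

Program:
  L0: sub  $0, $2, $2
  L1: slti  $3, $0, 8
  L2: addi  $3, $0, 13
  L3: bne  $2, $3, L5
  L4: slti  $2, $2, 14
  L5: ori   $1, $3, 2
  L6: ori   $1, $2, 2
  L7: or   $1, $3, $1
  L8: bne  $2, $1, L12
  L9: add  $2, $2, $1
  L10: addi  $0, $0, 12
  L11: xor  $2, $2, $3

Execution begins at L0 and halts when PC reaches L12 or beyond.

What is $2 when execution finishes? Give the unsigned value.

16

#0 sub  $0, $2, $2 ; 0/13/5/11
#1 slti  $3, $0, 8 ; 0/13/5/1
#2 addi  $3, $0, 13 ; 0/13/5/13
#3 bne  $2, $3, L5 ; 0/13/5/13 ; →target
#4 slti  $2, $2, 14 ; 0/13/1/13
#5 ori   $1, $3, 2 ; 0/15/1/13
#6 ori   $1, $2, 2 ; 0/3/1/13
#7 or   $1, $3, $1 ; 0/15/1/13
#8 bne  $2, $1, L12 ; 0/15/1/13 ; →target
#9 add  $2, $2, $1 ; 0/15/16/13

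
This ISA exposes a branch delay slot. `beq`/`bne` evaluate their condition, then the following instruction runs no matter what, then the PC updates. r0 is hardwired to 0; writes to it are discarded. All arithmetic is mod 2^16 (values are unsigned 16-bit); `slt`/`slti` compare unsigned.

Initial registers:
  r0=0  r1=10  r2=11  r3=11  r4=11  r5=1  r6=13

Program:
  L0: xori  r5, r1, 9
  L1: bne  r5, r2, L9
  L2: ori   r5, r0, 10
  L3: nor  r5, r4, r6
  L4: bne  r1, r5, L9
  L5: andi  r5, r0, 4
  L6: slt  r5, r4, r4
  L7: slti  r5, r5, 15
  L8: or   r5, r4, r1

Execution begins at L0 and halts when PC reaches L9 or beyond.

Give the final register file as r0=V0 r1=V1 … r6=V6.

r0=0 r1=10 r2=11 r3=11 r4=11 r5=10 r6=13

#0 xori  r5, r1, 9 ; 0/10/11/11/11/3/13
#1 bne  r5, r2, L9 ; 0/10/11/11/11/3/13 ; →target
#2 ori   r5, r0, 10 ; 0/10/11/11/11/10/13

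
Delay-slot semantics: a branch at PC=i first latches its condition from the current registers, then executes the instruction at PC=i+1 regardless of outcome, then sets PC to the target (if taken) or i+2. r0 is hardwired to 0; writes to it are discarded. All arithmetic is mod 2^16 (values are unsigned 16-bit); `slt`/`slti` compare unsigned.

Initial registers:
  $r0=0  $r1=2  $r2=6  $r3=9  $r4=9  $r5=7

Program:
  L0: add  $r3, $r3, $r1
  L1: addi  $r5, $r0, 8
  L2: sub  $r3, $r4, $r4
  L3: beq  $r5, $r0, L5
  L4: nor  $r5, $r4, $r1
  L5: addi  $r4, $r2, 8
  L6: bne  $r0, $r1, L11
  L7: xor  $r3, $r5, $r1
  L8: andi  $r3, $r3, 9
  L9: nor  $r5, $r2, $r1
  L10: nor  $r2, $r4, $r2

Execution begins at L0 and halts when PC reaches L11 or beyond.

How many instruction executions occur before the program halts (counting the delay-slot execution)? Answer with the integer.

#0 add  $r3, $r3, $r1 ; 0/2/6/11/9/7
#1 addi  $r5, $r0, 8 ; 0/2/6/11/9/8
#2 sub  $r3, $r4, $r4 ; 0/2/6/0/9/8
#3 beq  $r5, $r0, L5 ; 0/2/6/0/9/8 ; →fallthru
#4 nor  $r5, $r4, $r1 ; 0/2/6/0/9/65524
#5 addi  $r4, $r2, 8 ; 0/2/6/0/14/65524
#6 bne  $r0, $r1, L11 ; 0/2/6/0/14/65524 ; →target
#7 xor  $r3, $r5, $r1 ; 0/2/6/65526/14/65524

8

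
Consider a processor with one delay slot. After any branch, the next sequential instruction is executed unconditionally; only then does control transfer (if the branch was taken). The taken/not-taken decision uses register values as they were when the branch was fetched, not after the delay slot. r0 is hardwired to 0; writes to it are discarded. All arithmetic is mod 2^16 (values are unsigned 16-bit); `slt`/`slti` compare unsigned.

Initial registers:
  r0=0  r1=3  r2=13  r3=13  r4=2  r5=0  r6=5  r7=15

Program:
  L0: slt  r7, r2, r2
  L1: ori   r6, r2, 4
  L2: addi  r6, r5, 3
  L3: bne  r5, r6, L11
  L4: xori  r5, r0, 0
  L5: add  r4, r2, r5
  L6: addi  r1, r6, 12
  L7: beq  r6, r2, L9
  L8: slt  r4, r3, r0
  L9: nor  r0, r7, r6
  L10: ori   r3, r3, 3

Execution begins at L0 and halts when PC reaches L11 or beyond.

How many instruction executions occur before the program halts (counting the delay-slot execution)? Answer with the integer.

#0 slt  r7, r2, r2 ; 0/3/13/13/2/0/5/0
#1 ori   r6, r2, 4 ; 0/3/13/13/2/0/13/0
#2 addi  r6, r5, 3 ; 0/3/13/13/2/0/3/0
#3 bne  r5, r6, L11 ; 0/3/13/13/2/0/3/0 ; →target
#4 xori  r5, r0, 0 ; 0/3/13/13/2/0/3/0

5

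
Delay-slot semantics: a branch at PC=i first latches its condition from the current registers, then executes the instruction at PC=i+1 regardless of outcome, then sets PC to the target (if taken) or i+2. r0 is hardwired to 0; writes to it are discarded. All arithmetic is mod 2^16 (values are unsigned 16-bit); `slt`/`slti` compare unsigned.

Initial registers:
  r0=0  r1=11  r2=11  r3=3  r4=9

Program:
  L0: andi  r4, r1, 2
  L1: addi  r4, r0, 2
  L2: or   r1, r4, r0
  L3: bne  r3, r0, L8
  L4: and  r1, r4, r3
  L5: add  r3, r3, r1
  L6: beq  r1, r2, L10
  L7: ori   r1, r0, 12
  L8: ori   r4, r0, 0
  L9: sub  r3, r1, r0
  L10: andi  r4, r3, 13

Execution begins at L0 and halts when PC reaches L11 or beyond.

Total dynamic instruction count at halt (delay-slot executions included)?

[0] andi  r4, r1, 2  →  {r0:0, r1:11, r2:11, r3:3, r4:2}
[1] addi  r4, r0, 2  →  {r0:0, r1:11, r2:11, r3:3, r4:2}
[2] or   r1, r4, r0  →  {r0:0, r1:2, r2:11, r3:3, r4:2}
[3] bne  r3, r0, L8  →  {r0:0, r1:2, r2:11, r3:3, r4:2}  ⟨branch taken⟩
[4] and  r1, r4, r3  →  {r0:0, r1:2, r2:11, r3:3, r4:2}
[8] ori   r4, r0, 0  →  {r0:0, r1:2, r2:11, r3:3, r4:0}
[9] sub  r3, r1, r0  →  {r0:0, r1:2, r2:11, r3:2, r4:0}
[10] andi  r4, r3, 13  →  {r0:0, r1:2, r2:11, r3:2, r4:0}

8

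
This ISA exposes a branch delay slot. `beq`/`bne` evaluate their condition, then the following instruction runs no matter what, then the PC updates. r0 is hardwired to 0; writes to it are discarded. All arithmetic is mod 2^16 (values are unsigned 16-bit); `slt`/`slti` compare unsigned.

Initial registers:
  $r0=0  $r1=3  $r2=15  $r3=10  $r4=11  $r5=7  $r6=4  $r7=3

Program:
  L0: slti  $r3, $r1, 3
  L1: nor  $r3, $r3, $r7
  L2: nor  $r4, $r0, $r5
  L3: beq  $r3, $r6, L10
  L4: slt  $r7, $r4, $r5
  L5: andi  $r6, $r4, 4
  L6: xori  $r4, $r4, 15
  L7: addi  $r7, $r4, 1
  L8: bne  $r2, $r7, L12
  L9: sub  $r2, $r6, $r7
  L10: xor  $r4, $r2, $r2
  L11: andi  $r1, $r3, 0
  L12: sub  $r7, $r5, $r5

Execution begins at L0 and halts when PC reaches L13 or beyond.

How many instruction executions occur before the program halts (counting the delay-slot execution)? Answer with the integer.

[0] slti  $r3, $r1, 3  →  {$r0:0, $r1:3, $r2:15, $r3:0, $r4:11, $r5:7, $r6:4, $r7:3}
[1] nor  $r3, $r3, $r7  →  {$r0:0, $r1:3, $r2:15, $r3:65532, $r4:11, $r5:7, $r6:4, $r7:3}
[2] nor  $r4, $r0, $r5  →  {$r0:0, $r1:3, $r2:15, $r3:65532, $r4:65528, $r5:7, $r6:4, $r7:3}
[3] beq  $r3, $r6, L10  →  {$r0:0, $r1:3, $r2:15, $r3:65532, $r4:65528, $r5:7, $r6:4, $r7:3}  ⟨branch fallthrough⟩
[4] slt  $r7, $r4, $r5  →  {$r0:0, $r1:3, $r2:15, $r3:65532, $r4:65528, $r5:7, $r6:4, $r7:0}
[5] andi  $r6, $r4, 4  →  {$r0:0, $r1:3, $r2:15, $r3:65532, $r4:65528, $r5:7, $r6:0, $r7:0}
[6] xori  $r4, $r4, 15  →  {$r0:0, $r1:3, $r2:15, $r3:65532, $r4:65527, $r5:7, $r6:0, $r7:0}
[7] addi  $r7, $r4, 1  →  {$r0:0, $r1:3, $r2:15, $r3:65532, $r4:65527, $r5:7, $r6:0, $r7:65528}
[8] bne  $r2, $r7, L12  →  {$r0:0, $r1:3, $r2:15, $r3:65532, $r4:65527, $r5:7, $r6:0, $r7:65528}  ⟨branch taken⟩
[9] sub  $r2, $r6, $r7  →  {$r0:0, $r1:3, $r2:8, $r3:65532, $r4:65527, $r5:7, $r6:0, $r7:65528}
[12] sub  $r7, $r5, $r5  →  {$r0:0, $r1:3, $r2:8, $r3:65532, $r4:65527, $r5:7, $r6:0, $r7:0}

11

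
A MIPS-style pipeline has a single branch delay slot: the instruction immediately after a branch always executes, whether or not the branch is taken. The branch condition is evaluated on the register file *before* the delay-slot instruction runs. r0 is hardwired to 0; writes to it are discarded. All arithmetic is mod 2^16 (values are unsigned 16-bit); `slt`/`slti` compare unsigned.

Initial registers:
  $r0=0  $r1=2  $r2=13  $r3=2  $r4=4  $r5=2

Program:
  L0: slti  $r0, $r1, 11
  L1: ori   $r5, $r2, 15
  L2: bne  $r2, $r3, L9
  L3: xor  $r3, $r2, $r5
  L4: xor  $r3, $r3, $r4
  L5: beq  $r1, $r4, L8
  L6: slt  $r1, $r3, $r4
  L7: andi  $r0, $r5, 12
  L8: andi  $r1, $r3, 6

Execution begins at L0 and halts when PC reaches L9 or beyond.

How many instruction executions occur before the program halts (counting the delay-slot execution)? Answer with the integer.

  step pc=0: slti  $r0, $r1, 11  regs=(0,2,13,2,4,2)
  step pc=1: ori   $r5, $r2, 15  regs=(0,2,13,2,4,15)
  step pc=2: bne  $r2, $r3, L9  cond=T  regs=(0,2,13,2,4,15)
  step pc=3: xor  $r3, $r2, $r5  regs=(0,2,13,2,4,15)

4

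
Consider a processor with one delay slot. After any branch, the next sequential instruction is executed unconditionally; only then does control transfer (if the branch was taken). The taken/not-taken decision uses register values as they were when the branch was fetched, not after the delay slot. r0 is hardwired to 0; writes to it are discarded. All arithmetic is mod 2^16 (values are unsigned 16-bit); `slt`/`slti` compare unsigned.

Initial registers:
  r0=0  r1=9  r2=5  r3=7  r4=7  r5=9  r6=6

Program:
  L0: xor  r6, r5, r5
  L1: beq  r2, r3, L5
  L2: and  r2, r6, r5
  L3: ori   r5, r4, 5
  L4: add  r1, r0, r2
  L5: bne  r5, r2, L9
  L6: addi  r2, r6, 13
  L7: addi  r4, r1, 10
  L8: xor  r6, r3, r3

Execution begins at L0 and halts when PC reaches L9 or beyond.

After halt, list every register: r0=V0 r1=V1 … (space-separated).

r0=0 r1=0 r2=13 r3=7 r4=7 r5=7 r6=0

#0 xor  r6, r5, r5 ; 0/9/5/7/7/9/0
#1 beq  r2, r3, L5 ; 0/9/5/7/7/9/0 ; →fallthru
#2 and  r2, r6, r5 ; 0/9/0/7/7/9/0
#3 ori   r5, r4, 5 ; 0/9/0/7/7/7/0
#4 add  r1, r0, r2 ; 0/0/0/7/7/7/0
#5 bne  r5, r2, L9 ; 0/0/0/7/7/7/0 ; →target
#6 addi  r2, r6, 13 ; 0/0/13/7/7/7/0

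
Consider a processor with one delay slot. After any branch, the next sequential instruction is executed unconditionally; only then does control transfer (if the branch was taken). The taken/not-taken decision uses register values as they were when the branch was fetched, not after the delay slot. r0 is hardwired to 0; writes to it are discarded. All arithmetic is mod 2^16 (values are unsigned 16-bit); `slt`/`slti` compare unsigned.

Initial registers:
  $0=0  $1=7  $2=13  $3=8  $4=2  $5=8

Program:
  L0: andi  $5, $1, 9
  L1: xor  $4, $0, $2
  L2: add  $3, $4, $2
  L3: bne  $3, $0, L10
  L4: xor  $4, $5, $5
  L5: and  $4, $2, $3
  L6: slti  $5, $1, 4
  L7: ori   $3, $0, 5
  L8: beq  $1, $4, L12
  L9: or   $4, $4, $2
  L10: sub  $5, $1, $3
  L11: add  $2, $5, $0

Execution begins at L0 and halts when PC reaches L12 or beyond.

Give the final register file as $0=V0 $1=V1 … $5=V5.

$0=0 $1=7 $2=65517 $3=26 $4=0 $5=65517

PC=0  andi  $5, $1, 9        | $0=0 $1=7 $2=13 $3=8 $4=2 $5=1
PC=1  xor  $4, $0, $2        | $0=0 $1=7 $2=13 $3=8 $4=13 $5=1
PC=2  add  $3, $4, $2        | $0=0 $1=7 $2=13 $3=26 $4=13 $5=1
PC=3  bne  $3, $0, L10       | $0=0 $1=7 $2=13 $3=26 $4=13 $5=1  [TAKEN]
PC=4  xor  $4, $5, $5        | $0=0 $1=7 $2=13 $3=26 $4=0 $5=1
PC=10 sub  $5, $1, $3        | $0=0 $1=7 $2=13 $3=26 $4=0 $5=65517
PC=11 add  $2, $5, $0        | $0=0 $1=7 $2=65517 $3=26 $4=0 $5=65517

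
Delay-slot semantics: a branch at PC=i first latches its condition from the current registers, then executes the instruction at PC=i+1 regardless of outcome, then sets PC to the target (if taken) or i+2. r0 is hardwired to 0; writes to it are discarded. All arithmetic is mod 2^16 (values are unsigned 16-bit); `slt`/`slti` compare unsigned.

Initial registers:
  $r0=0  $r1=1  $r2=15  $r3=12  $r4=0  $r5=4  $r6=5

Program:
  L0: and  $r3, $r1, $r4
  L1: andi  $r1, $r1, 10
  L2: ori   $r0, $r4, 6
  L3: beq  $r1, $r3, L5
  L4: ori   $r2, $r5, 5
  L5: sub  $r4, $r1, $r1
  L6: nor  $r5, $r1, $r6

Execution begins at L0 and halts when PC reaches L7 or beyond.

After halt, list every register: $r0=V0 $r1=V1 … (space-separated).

#0 and  $r3, $r1, $r4 ; 0/1/15/0/0/4/5
#1 andi  $r1, $r1, 10 ; 0/0/15/0/0/4/5
#2 ori   $r0, $r4, 6 ; 0/0/15/0/0/4/5
#3 beq  $r1, $r3, L5 ; 0/0/15/0/0/4/5 ; →target
#4 ori   $r2, $r5, 5 ; 0/0/5/0/0/4/5
#5 sub  $r4, $r1, $r1 ; 0/0/5/0/0/4/5
#6 nor  $r5, $r1, $r6 ; 0/0/5/0/0/65530/5

$r0=0 $r1=0 $r2=5 $r3=0 $r4=0 $r5=65530 $r6=5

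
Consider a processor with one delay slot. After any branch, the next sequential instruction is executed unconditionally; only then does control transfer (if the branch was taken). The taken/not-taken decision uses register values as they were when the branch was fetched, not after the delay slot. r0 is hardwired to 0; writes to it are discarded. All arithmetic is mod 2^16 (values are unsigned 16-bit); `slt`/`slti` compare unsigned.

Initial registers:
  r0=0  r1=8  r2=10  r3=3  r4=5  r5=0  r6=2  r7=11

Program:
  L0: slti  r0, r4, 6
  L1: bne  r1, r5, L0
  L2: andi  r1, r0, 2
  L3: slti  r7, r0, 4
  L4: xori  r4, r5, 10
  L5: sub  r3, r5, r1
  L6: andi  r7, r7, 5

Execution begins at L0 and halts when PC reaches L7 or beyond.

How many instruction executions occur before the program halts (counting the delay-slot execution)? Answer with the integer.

#0 slti  r0, r4, 6 ; 0/8/10/3/5/0/2/11
#1 bne  r1, r5, L0 ; 0/8/10/3/5/0/2/11 ; →target
#2 andi  r1, r0, 2 ; 0/0/10/3/5/0/2/11
#0 slti  r0, r4, 6 ; 0/0/10/3/5/0/2/11
#1 bne  r1, r5, L0 ; 0/0/10/3/5/0/2/11 ; →fallthru
#2 andi  r1, r0, 2 ; 0/0/10/3/5/0/2/11
#3 slti  r7, r0, 4 ; 0/0/10/3/5/0/2/1
#4 xori  r4, r5, 10 ; 0/0/10/3/10/0/2/1
#5 sub  r3, r5, r1 ; 0/0/10/0/10/0/2/1
#6 andi  r7, r7, 5 ; 0/0/10/0/10/0/2/1

10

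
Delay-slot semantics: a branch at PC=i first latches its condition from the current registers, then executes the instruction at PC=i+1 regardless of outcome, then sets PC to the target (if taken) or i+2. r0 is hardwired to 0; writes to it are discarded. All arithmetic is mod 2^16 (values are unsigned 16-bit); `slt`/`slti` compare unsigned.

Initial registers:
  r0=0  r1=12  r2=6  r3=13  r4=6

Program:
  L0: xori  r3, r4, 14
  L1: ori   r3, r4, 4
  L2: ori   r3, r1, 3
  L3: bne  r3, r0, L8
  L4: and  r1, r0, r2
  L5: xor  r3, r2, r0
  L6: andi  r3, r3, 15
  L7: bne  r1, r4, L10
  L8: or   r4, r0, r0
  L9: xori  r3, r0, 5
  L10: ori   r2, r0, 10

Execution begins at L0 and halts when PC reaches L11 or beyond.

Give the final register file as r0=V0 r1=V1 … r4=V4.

r0=0 r1=0 r2=10 r3=5 r4=0

[0] xori  r3, r4, 14  →  {r0:0, r1:12, r2:6, r3:8, r4:6}
[1] ori   r3, r4, 4  →  {r0:0, r1:12, r2:6, r3:6, r4:6}
[2] ori   r3, r1, 3  →  {r0:0, r1:12, r2:6, r3:15, r4:6}
[3] bne  r3, r0, L8  →  {r0:0, r1:12, r2:6, r3:15, r4:6}  ⟨branch taken⟩
[4] and  r1, r0, r2  →  {r0:0, r1:0, r2:6, r3:15, r4:6}
[8] or   r4, r0, r0  →  {r0:0, r1:0, r2:6, r3:15, r4:0}
[9] xori  r3, r0, 5  →  {r0:0, r1:0, r2:6, r3:5, r4:0}
[10] ori   r2, r0, 10  →  {r0:0, r1:0, r2:10, r3:5, r4:0}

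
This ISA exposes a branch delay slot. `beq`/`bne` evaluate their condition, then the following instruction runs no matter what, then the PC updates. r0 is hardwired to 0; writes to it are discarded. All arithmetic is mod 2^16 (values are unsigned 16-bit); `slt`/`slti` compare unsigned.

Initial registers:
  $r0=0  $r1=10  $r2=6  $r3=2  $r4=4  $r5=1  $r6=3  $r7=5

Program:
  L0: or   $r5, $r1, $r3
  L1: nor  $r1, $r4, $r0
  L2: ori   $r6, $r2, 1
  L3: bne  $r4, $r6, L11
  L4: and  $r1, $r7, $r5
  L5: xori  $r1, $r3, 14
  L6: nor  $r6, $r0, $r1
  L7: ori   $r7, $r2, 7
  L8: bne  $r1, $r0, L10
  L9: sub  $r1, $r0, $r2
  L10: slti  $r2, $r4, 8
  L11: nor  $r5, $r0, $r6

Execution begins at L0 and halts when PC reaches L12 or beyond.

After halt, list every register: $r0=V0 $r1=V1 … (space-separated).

$r0=0 $r1=0 $r2=6 $r3=2 $r4=4 $r5=65528 $r6=7 $r7=5

#0 or   $r5, $r1, $r3 ; 0/10/6/2/4/10/3/5
#1 nor  $r1, $r4, $r0 ; 0/65531/6/2/4/10/3/5
#2 ori   $r6, $r2, 1 ; 0/65531/6/2/4/10/7/5
#3 bne  $r4, $r6, L11 ; 0/65531/6/2/4/10/7/5 ; →target
#4 and  $r1, $r7, $r5 ; 0/0/6/2/4/10/7/5
#11 nor  $r5, $r0, $r6 ; 0/0/6/2/4/65528/7/5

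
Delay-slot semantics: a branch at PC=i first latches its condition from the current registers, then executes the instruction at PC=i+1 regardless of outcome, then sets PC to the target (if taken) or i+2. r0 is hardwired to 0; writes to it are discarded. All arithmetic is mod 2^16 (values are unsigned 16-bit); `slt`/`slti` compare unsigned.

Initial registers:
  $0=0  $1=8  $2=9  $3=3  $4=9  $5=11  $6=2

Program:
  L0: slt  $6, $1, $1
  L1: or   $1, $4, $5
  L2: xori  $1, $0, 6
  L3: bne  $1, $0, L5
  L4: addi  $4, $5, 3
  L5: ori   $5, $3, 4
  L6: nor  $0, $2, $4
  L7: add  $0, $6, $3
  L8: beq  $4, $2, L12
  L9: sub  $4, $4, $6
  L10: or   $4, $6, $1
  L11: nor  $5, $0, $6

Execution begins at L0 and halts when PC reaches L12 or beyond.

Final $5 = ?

#0 slt  $6, $1, $1 ; 0/8/9/3/9/11/0
#1 or   $1, $4, $5 ; 0/11/9/3/9/11/0
#2 xori  $1, $0, 6 ; 0/6/9/3/9/11/0
#3 bne  $1, $0, L5 ; 0/6/9/3/9/11/0 ; →target
#4 addi  $4, $5, 3 ; 0/6/9/3/14/11/0
#5 ori   $5, $3, 4 ; 0/6/9/3/14/7/0
#6 nor  $0, $2, $4 ; 0/6/9/3/14/7/0
#7 add  $0, $6, $3 ; 0/6/9/3/14/7/0
#8 beq  $4, $2, L12 ; 0/6/9/3/14/7/0 ; →fallthru
#9 sub  $4, $4, $6 ; 0/6/9/3/14/7/0
#10 or   $4, $6, $1 ; 0/6/9/3/6/7/0
#11 nor  $5, $0, $6 ; 0/6/9/3/6/65535/0

65535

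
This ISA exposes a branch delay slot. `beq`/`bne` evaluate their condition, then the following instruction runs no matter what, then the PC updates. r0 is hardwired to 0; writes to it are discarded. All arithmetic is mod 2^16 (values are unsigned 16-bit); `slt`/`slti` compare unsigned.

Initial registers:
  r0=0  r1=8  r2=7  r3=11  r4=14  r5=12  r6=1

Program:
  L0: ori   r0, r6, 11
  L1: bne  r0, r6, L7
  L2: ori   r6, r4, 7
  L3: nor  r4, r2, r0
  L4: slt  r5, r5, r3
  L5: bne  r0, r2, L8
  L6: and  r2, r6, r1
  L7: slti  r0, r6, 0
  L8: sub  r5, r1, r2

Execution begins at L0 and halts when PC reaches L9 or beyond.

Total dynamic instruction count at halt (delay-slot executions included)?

#0 ori   r0, r6, 11 ; 0/8/7/11/14/12/1
#1 bne  r0, r6, L7 ; 0/8/7/11/14/12/1 ; →target
#2 ori   r6, r4, 7 ; 0/8/7/11/14/12/15
#7 slti  r0, r6, 0 ; 0/8/7/11/14/12/15
#8 sub  r5, r1, r2 ; 0/8/7/11/14/1/15

5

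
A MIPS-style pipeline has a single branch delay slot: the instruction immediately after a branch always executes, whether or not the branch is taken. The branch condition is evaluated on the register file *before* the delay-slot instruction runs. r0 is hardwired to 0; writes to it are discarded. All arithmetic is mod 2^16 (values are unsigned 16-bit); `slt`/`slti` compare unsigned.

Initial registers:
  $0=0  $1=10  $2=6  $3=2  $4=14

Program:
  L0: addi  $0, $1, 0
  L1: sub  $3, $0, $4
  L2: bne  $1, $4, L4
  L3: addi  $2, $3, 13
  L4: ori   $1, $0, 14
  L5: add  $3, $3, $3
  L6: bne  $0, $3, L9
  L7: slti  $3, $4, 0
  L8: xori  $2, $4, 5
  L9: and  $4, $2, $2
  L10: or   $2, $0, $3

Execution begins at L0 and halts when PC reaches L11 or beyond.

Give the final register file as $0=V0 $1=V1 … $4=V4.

$0=0 $1=14 $2=0 $3=0 $4=65535

PC=0  addi  $0, $1, 0        | $0=0 $1=10 $2=6 $3=2 $4=14
PC=1  sub  $3, $0, $4        | $0=0 $1=10 $2=6 $3=65522 $4=14
PC=2  bne  $1, $4, L4        | $0=0 $1=10 $2=6 $3=65522 $4=14  [TAKEN]
PC=3  addi  $2, $3, 13       | $0=0 $1=10 $2=65535 $3=65522 $4=14
PC=4  ori   $1, $0, 14       | $0=0 $1=14 $2=65535 $3=65522 $4=14
PC=5  add  $3, $3, $3        | $0=0 $1=14 $2=65535 $3=65508 $4=14
PC=6  bne  $0, $3, L9        | $0=0 $1=14 $2=65535 $3=65508 $4=14  [TAKEN]
PC=7  slti  $3, $4, 0        | $0=0 $1=14 $2=65535 $3=0 $4=14
PC=9  and  $4, $2, $2        | $0=0 $1=14 $2=65535 $3=0 $4=65535
PC=10 or   $2, $0, $3        | $0=0 $1=14 $2=0 $3=0 $4=65535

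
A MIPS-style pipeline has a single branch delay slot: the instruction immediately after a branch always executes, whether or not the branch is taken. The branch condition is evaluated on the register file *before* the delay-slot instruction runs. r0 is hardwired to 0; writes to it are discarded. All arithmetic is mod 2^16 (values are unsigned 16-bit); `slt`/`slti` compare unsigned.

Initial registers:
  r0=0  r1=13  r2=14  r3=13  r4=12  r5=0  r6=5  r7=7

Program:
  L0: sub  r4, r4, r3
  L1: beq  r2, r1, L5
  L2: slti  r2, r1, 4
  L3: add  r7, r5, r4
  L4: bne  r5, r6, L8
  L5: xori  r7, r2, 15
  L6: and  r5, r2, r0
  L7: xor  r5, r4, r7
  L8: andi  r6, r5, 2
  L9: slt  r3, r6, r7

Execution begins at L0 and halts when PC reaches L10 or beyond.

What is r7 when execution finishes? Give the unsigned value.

15

[0] sub  r4, r4, r3  →  {r0:0, r1:13, r2:14, r3:13, r4:65535, r5:0, r6:5, r7:7}
[1] beq  r2, r1, L5  →  {r0:0, r1:13, r2:14, r3:13, r4:65535, r5:0, r6:5, r7:7}  ⟨branch fallthrough⟩
[2] slti  r2, r1, 4  →  {r0:0, r1:13, r2:0, r3:13, r4:65535, r5:0, r6:5, r7:7}
[3] add  r7, r5, r4  →  {r0:0, r1:13, r2:0, r3:13, r4:65535, r5:0, r6:5, r7:65535}
[4] bne  r5, r6, L8  →  {r0:0, r1:13, r2:0, r3:13, r4:65535, r5:0, r6:5, r7:65535}  ⟨branch taken⟩
[5] xori  r7, r2, 15  →  {r0:0, r1:13, r2:0, r3:13, r4:65535, r5:0, r6:5, r7:15}
[8] andi  r6, r5, 2  →  {r0:0, r1:13, r2:0, r3:13, r4:65535, r5:0, r6:0, r7:15}
[9] slt  r3, r6, r7  →  {r0:0, r1:13, r2:0, r3:1, r4:65535, r5:0, r6:0, r7:15}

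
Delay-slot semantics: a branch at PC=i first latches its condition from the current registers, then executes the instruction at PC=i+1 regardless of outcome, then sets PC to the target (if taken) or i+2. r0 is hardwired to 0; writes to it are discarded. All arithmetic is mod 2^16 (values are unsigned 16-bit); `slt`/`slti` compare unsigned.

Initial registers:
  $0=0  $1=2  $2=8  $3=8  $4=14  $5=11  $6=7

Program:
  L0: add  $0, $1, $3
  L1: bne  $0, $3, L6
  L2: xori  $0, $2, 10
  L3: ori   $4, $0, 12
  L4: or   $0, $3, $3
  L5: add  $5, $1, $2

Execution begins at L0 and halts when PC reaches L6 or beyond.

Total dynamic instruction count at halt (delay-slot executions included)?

3

  step pc=0: add  $0, $1, $3  regs=(0,2,8,8,14,11,7)
  step pc=1: bne  $0, $3, L6  cond=T  regs=(0,2,8,8,14,11,7)
  step pc=2: xori  $0, $2, 10  regs=(0,2,8,8,14,11,7)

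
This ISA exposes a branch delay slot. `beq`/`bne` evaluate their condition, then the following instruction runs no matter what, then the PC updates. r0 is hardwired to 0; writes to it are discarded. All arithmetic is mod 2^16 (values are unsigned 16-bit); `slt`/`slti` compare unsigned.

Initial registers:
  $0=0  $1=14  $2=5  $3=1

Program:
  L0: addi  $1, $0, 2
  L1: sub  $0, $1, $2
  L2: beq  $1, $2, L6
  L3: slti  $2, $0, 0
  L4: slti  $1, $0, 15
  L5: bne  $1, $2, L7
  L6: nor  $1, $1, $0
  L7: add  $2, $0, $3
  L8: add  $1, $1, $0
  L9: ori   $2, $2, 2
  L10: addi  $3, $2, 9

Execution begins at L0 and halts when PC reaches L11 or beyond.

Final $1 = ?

PC=0  addi  $1, $0, 2        | $0=0 $1=2 $2=5 $3=1
PC=1  sub  $0, $1, $2        | $0=0 $1=2 $2=5 $3=1
PC=2  beq  $1, $2, L6        | $0=0 $1=2 $2=5 $3=1  [not taken]
PC=3  slti  $2, $0, 0        | $0=0 $1=2 $2=0 $3=1
PC=4  slti  $1, $0, 15       | $0=0 $1=1 $2=0 $3=1
PC=5  bne  $1, $2, L7        | $0=0 $1=1 $2=0 $3=1  [TAKEN]
PC=6  nor  $1, $1, $0        | $0=0 $1=65534 $2=0 $3=1
PC=7  add  $2, $0, $3        | $0=0 $1=65534 $2=1 $3=1
PC=8  add  $1, $1, $0        | $0=0 $1=65534 $2=1 $3=1
PC=9  ori   $2, $2, 2        | $0=0 $1=65534 $2=3 $3=1
PC=10 addi  $3, $2, 9        | $0=0 $1=65534 $2=3 $3=12

65534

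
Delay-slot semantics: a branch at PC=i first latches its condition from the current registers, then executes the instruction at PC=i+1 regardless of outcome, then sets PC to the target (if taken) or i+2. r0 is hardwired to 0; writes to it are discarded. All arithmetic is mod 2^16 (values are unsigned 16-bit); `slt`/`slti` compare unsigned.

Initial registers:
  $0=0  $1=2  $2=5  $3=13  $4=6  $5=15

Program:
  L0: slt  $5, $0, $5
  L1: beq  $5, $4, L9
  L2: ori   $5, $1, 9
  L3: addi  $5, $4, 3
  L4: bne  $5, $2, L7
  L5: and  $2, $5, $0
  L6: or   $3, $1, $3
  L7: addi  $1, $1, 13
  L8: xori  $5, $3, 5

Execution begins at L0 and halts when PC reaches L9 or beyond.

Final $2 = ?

0

  step pc=0: slt  $5, $0, $5  regs=(0,2,5,13,6,1)
  step pc=1: beq  $5, $4, L9  cond=F  regs=(0,2,5,13,6,1)
  step pc=2: ori   $5, $1, 9  regs=(0,2,5,13,6,11)
  step pc=3: addi  $5, $4, 3  regs=(0,2,5,13,6,9)
  step pc=4: bne  $5, $2, L7  cond=T  regs=(0,2,5,13,6,9)
  step pc=5: and  $2, $5, $0  regs=(0,2,0,13,6,9)
  step pc=7: addi  $1, $1, 13  regs=(0,15,0,13,6,9)
  step pc=8: xori  $5, $3, 5  regs=(0,15,0,13,6,8)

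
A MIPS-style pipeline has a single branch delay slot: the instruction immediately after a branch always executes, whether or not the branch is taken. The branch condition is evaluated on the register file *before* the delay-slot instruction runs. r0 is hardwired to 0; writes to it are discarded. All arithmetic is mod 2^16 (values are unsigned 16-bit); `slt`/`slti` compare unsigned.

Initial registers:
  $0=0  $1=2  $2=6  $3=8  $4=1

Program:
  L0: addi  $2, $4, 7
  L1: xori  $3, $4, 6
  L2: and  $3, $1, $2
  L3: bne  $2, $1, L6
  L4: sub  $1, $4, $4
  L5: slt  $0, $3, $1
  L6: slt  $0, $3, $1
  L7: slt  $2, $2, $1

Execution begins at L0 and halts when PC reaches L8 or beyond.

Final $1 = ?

0

#0 addi  $2, $4, 7 ; 0/2/8/8/1
#1 xori  $3, $4, 6 ; 0/2/8/7/1
#2 and  $3, $1, $2 ; 0/2/8/0/1
#3 bne  $2, $1, L6 ; 0/2/8/0/1 ; →target
#4 sub  $1, $4, $4 ; 0/0/8/0/1
#6 slt  $0, $3, $1 ; 0/0/8/0/1
#7 slt  $2, $2, $1 ; 0/0/0/0/1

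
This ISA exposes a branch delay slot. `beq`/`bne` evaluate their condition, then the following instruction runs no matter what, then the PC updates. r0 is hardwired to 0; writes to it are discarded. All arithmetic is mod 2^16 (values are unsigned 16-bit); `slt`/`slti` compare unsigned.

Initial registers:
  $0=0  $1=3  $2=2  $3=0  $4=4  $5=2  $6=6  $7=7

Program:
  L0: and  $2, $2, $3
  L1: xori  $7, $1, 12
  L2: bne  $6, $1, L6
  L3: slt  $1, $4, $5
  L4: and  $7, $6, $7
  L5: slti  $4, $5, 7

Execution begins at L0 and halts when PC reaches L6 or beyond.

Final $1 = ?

0

[0] and  $2, $2, $3  →  {$0:0, $1:3, $2:0, $3:0, $4:4, $5:2, $6:6, $7:7}
[1] xori  $7, $1, 12  →  {$0:0, $1:3, $2:0, $3:0, $4:4, $5:2, $6:6, $7:15}
[2] bne  $6, $1, L6  →  {$0:0, $1:3, $2:0, $3:0, $4:4, $5:2, $6:6, $7:15}  ⟨branch taken⟩
[3] slt  $1, $4, $5  →  {$0:0, $1:0, $2:0, $3:0, $4:4, $5:2, $6:6, $7:15}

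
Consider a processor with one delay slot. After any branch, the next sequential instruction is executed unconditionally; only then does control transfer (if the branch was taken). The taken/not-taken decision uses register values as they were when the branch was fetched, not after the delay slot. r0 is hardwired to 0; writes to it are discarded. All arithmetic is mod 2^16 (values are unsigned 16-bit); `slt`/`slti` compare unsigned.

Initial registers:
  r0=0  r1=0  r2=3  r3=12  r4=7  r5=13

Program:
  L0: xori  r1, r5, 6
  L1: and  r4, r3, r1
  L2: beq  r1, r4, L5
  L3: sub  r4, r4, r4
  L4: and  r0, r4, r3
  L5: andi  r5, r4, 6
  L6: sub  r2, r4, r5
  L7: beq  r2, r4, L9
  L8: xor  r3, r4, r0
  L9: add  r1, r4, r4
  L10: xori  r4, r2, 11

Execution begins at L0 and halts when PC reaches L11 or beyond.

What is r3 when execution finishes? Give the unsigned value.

0

#0 xori  r1, r5, 6 ; 0/11/3/12/7/13
#1 and  r4, r3, r1 ; 0/11/3/12/8/13
#2 beq  r1, r4, L5 ; 0/11/3/12/8/13 ; →fallthru
#3 sub  r4, r4, r4 ; 0/11/3/12/0/13
#4 and  r0, r4, r3 ; 0/11/3/12/0/13
#5 andi  r5, r4, 6 ; 0/11/3/12/0/0
#6 sub  r2, r4, r5 ; 0/11/0/12/0/0
#7 beq  r2, r4, L9 ; 0/11/0/12/0/0 ; →target
#8 xor  r3, r4, r0 ; 0/11/0/0/0/0
#9 add  r1, r4, r4 ; 0/0/0/0/0/0
#10 xori  r4, r2, 11 ; 0/0/0/0/11/0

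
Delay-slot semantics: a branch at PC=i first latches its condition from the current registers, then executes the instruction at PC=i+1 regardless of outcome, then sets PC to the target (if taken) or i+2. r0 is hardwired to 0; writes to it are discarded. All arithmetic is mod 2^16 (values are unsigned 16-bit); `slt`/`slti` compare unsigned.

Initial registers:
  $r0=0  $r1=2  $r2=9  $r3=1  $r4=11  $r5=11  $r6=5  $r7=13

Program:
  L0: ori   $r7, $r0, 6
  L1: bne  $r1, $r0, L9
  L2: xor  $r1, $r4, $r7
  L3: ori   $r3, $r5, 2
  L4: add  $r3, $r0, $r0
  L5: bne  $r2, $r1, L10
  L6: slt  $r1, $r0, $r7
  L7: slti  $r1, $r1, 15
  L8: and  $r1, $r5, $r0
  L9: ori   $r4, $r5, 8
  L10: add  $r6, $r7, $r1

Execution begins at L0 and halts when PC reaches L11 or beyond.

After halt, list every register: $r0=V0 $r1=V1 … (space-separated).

  step pc=0: ori   $r7, $r0, 6  regs=(0,2,9,1,11,11,5,6)
  step pc=1: bne  $r1, $r0, L9  cond=T  regs=(0,2,9,1,11,11,5,6)
  step pc=2: xor  $r1, $r4, $r7  regs=(0,13,9,1,11,11,5,6)
  step pc=9: ori   $r4, $r5, 8  regs=(0,13,9,1,11,11,5,6)
  step pc=10: add  $r6, $r7, $r1  regs=(0,13,9,1,11,11,19,6)

$r0=0 $r1=13 $r2=9 $r3=1 $r4=11 $r5=11 $r6=19 $r7=6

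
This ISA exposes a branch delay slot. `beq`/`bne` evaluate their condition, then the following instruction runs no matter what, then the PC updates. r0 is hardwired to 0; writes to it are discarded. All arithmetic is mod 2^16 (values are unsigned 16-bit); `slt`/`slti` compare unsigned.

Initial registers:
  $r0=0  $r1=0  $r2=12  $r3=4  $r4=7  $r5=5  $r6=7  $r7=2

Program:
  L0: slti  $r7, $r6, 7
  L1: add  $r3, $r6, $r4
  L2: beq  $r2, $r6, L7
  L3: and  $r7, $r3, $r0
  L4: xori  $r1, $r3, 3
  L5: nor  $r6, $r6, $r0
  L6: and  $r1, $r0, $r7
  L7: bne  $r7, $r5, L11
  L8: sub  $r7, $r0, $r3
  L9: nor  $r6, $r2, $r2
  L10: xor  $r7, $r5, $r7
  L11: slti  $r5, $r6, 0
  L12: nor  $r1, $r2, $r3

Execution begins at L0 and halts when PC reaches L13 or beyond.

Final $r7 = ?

[0] slti  $r7, $r6, 7  →  {$r0:0, $r1:0, $r2:12, $r3:4, $r4:7, $r5:5, $r6:7, $r7:0}
[1] add  $r3, $r6, $r4  →  {$r0:0, $r1:0, $r2:12, $r3:14, $r4:7, $r5:5, $r6:7, $r7:0}
[2] beq  $r2, $r6, L7  →  {$r0:0, $r1:0, $r2:12, $r3:14, $r4:7, $r5:5, $r6:7, $r7:0}  ⟨branch fallthrough⟩
[3] and  $r7, $r3, $r0  →  {$r0:0, $r1:0, $r2:12, $r3:14, $r4:7, $r5:5, $r6:7, $r7:0}
[4] xori  $r1, $r3, 3  →  {$r0:0, $r1:13, $r2:12, $r3:14, $r4:7, $r5:5, $r6:7, $r7:0}
[5] nor  $r6, $r6, $r0  →  {$r0:0, $r1:13, $r2:12, $r3:14, $r4:7, $r5:5, $r6:65528, $r7:0}
[6] and  $r1, $r0, $r7  →  {$r0:0, $r1:0, $r2:12, $r3:14, $r4:7, $r5:5, $r6:65528, $r7:0}
[7] bne  $r7, $r5, L11  →  {$r0:0, $r1:0, $r2:12, $r3:14, $r4:7, $r5:5, $r6:65528, $r7:0}  ⟨branch taken⟩
[8] sub  $r7, $r0, $r3  →  {$r0:0, $r1:0, $r2:12, $r3:14, $r4:7, $r5:5, $r6:65528, $r7:65522}
[11] slti  $r5, $r6, 0  →  {$r0:0, $r1:0, $r2:12, $r3:14, $r4:7, $r5:0, $r6:65528, $r7:65522}
[12] nor  $r1, $r2, $r3  →  {$r0:0, $r1:65521, $r2:12, $r3:14, $r4:7, $r5:0, $r6:65528, $r7:65522}

65522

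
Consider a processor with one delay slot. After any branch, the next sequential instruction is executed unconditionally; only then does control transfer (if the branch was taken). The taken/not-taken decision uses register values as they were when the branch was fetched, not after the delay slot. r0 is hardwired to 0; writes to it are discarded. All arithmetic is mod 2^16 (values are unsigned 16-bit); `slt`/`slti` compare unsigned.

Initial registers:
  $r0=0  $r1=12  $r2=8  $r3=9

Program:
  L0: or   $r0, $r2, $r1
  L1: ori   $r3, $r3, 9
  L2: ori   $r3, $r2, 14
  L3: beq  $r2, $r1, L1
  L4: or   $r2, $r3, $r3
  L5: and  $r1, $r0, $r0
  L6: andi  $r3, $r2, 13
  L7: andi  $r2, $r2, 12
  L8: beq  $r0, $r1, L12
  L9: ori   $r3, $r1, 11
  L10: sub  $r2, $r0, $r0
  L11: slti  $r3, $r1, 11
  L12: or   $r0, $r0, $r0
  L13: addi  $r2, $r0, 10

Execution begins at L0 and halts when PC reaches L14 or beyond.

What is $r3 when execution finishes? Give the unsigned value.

#0 or   $r0, $r2, $r1 ; 0/12/8/9
#1 ori   $r3, $r3, 9 ; 0/12/8/9
#2 ori   $r3, $r2, 14 ; 0/12/8/14
#3 beq  $r2, $r1, L1 ; 0/12/8/14 ; →fallthru
#4 or   $r2, $r3, $r3 ; 0/12/14/14
#5 and  $r1, $r0, $r0 ; 0/0/14/14
#6 andi  $r3, $r2, 13 ; 0/0/14/12
#7 andi  $r2, $r2, 12 ; 0/0/12/12
#8 beq  $r0, $r1, L12 ; 0/0/12/12 ; →target
#9 ori   $r3, $r1, 11 ; 0/0/12/11
#12 or   $r0, $r0, $r0 ; 0/0/12/11
#13 addi  $r2, $r0, 10 ; 0/0/10/11

11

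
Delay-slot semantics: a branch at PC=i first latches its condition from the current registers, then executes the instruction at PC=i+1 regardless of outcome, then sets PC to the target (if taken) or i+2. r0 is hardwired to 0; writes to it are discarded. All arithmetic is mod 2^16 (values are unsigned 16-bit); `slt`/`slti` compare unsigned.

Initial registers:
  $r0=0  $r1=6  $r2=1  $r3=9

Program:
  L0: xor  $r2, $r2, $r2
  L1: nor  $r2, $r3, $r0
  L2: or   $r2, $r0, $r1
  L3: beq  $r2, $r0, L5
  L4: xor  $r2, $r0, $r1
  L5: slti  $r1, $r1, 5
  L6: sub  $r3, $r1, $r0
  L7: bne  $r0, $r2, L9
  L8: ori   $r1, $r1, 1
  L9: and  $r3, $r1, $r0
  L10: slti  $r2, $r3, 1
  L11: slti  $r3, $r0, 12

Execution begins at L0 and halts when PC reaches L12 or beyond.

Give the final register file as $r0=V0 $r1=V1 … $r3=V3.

  step pc=0: xor  $r2, $r2, $r2  regs=(0,6,0,9)
  step pc=1: nor  $r2, $r3, $r0  regs=(0,6,65526,9)
  step pc=2: or   $r2, $r0, $r1  regs=(0,6,6,9)
  step pc=3: beq  $r2, $r0, L5  cond=F  regs=(0,6,6,9)
  step pc=4: xor  $r2, $r0, $r1  regs=(0,6,6,9)
  step pc=5: slti  $r1, $r1, 5  regs=(0,0,6,9)
  step pc=6: sub  $r3, $r1, $r0  regs=(0,0,6,0)
  step pc=7: bne  $r0, $r2, L9  cond=T  regs=(0,0,6,0)
  step pc=8: ori   $r1, $r1, 1  regs=(0,1,6,0)
  step pc=9: and  $r3, $r1, $r0  regs=(0,1,6,0)
  step pc=10: slti  $r2, $r3, 1  regs=(0,1,1,0)
  step pc=11: slti  $r3, $r0, 12  regs=(0,1,1,1)

$r0=0 $r1=1 $r2=1 $r3=1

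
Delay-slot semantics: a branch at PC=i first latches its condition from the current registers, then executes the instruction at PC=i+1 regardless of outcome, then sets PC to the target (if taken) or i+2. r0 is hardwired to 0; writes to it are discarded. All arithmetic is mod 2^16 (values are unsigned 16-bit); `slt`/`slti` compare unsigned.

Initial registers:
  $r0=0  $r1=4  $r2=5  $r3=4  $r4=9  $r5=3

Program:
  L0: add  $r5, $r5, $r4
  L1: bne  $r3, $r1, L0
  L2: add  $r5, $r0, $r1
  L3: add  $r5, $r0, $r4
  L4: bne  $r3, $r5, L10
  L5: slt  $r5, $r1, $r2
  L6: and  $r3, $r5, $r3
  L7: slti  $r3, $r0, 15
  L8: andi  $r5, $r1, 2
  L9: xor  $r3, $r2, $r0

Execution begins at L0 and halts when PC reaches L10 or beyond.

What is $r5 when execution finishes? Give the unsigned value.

1

PC=0  add  $r5, $r5, $r4     | $r0=0 $r1=4 $r2=5 $r3=4 $r4=9 $r5=12
PC=1  bne  $r3, $r1, L0      | $r0=0 $r1=4 $r2=5 $r3=4 $r4=9 $r5=12  [not taken]
PC=2  add  $r5, $r0, $r1     | $r0=0 $r1=4 $r2=5 $r3=4 $r4=9 $r5=4
PC=3  add  $r5, $r0, $r4     | $r0=0 $r1=4 $r2=5 $r3=4 $r4=9 $r5=9
PC=4  bne  $r3, $r5, L10     | $r0=0 $r1=4 $r2=5 $r3=4 $r4=9 $r5=9  [TAKEN]
PC=5  slt  $r5, $r1, $r2     | $r0=0 $r1=4 $r2=5 $r3=4 $r4=9 $r5=1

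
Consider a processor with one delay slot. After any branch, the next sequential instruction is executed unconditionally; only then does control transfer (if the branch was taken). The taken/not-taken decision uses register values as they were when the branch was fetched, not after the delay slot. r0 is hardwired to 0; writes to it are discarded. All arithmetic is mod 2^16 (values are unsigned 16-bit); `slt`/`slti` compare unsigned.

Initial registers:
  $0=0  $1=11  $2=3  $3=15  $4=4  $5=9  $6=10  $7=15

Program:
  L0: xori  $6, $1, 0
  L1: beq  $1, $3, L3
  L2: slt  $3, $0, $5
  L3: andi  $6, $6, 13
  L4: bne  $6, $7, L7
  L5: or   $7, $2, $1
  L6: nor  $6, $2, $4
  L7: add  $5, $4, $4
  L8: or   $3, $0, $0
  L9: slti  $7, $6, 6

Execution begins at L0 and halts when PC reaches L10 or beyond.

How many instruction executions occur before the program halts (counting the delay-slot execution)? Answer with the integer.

9

#0 xori  $6, $1, 0 ; 0/11/3/15/4/9/11/15
#1 beq  $1, $3, L3 ; 0/11/3/15/4/9/11/15 ; →fallthru
#2 slt  $3, $0, $5 ; 0/11/3/1/4/9/11/15
#3 andi  $6, $6, 13 ; 0/11/3/1/4/9/9/15
#4 bne  $6, $7, L7 ; 0/11/3/1/4/9/9/15 ; →target
#5 or   $7, $2, $1 ; 0/11/3/1/4/9/9/11
#7 add  $5, $4, $4 ; 0/11/3/1/4/8/9/11
#8 or   $3, $0, $0 ; 0/11/3/0/4/8/9/11
#9 slti  $7, $6, 6 ; 0/11/3/0/4/8/9/0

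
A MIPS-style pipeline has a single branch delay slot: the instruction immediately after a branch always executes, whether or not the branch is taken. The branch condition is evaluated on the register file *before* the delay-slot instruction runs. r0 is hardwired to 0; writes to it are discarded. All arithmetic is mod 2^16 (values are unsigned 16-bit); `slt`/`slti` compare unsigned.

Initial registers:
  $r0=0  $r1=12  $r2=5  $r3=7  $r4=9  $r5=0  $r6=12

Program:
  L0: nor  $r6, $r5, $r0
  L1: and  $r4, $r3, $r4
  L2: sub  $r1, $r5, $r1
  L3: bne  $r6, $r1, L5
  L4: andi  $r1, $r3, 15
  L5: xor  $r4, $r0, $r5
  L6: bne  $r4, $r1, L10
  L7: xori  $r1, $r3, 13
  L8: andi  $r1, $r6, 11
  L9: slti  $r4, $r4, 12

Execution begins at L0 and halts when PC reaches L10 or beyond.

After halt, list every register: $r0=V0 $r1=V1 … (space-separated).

$r0=0 $r1=10 $r2=5 $r3=7 $r4=0 $r5=0 $r6=65535

#0 nor  $r6, $r5, $r0 ; 0/12/5/7/9/0/65535
#1 and  $r4, $r3, $r4 ; 0/12/5/7/1/0/65535
#2 sub  $r1, $r5, $r1 ; 0/65524/5/7/1/0/65535
#3 bne  $r6, $r1, L5 ; 0/65524/5/7/1/0/65535 ; →target
#4 andi  $r1, $r3, 15 ; 0/7/5/7/1/0/65535
#5 xor  $r4, $r0, $r5 ; 0/7/5/7/0/0/65535
#6 bne  $r4, $r1, L10 ; 0/7/5/7/0/0/65535 ; →target
#7 xori  $r1, $r3, 13 ; 0/10/5/7/0/0/65535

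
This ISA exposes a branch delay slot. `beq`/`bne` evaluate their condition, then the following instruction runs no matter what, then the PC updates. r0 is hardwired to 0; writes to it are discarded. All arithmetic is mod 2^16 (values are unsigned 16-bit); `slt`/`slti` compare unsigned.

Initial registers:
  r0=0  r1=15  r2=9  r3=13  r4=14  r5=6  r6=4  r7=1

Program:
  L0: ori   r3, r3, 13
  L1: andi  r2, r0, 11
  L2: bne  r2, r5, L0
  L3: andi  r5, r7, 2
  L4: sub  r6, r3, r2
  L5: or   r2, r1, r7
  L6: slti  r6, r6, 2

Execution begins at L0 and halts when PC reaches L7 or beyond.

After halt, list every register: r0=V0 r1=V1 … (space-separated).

[0] ori   r3, r3, 13  →  {r0:0, r1:15, r2:9, r3:13, r4:14, r5:6, r6:4, r7:1}
[1] andi  r2, r0, 11  →  {r0:0, r1:15, r2:0, r3:13, r4:14, r5:6, r6:4, r7:1}
[2] bne  r2, r5, L0  →  {r0:0, r1:15, r2:0, r3:13, r4:14, r5:6, r6:4, r7:1}  ⟨branch taken⟩
[3] andi  r5, r7, 2  →  {r0:0, r1:15, r2:0, r3:13, r4:14, r5:0, r6:4, r7:1}
[0] ori   r3, r3, 13  →  {r0:0, r1:15, r2:0, r3:13, r4:14, r5:0, r6:4, r7:1}
[1] andi  r2, r0, 11  →  {r0:0, r1:15, r2:0, r3:13, r4:14, r5:0, r6:4, r7:1}
[2] bne  r2, r5, L0  →  {r0:0, r1:15, r2:0, r3:13, r4:14, r5:0, r6:4, r7:1}  ⟨branch fallthrough⟩
[3] andi  r5, r7, 2  →  {r0:0, r1:15, r2:0, r3:13, r4:14, r5:0, r6:4, r7:1}
[4] sub  r6, r3, r2  →  {r0:0, r1:15, r2:0, r3:13, r4:14, r5:0, r6:13, r7:1}
[5] or   r2, r1, r7  →  {r0:0, r1:15, r2:15, r3:13, r4:14, r5:0, r6:13, r7:1}
[6] slti  r6, r6, 2  →  {r0:0, r1:15, r2:15, r3:13, r4:14, r5:0, r6:0, r7:1}

r0=0 r1=15 r2=15 r3=13 r4=14 r5=0 r6=0 r7=1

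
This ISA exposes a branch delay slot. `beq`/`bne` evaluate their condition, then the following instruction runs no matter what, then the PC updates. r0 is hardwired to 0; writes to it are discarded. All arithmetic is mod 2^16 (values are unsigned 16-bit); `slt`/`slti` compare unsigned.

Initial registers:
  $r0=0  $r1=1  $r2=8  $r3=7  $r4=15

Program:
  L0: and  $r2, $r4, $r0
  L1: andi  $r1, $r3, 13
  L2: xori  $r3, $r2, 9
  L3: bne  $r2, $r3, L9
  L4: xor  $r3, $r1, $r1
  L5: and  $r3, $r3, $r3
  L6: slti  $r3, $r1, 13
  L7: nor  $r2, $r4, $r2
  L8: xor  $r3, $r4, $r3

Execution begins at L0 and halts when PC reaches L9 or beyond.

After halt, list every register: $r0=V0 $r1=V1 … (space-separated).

$r0=0 $r1=5 $r2=0 $r3=0 $r4=15

  step pc=0: and  $r2, $r4, $r0  regs=(0,1,0,7,15)
  step pc=1: andi  $r1, $r3, 13  regs=(0,5,0,7,15)
  step pc=2: xori  $r3, $r2, 9  regs=(0,5,0,9,15)
  step pc=3: bne  $r2, $r3, L9  cond=T  regs=(0,5,0,9,15)
  step pc=4: xor  $r3, $r1, $r1  regs=(0,5,0,0,15)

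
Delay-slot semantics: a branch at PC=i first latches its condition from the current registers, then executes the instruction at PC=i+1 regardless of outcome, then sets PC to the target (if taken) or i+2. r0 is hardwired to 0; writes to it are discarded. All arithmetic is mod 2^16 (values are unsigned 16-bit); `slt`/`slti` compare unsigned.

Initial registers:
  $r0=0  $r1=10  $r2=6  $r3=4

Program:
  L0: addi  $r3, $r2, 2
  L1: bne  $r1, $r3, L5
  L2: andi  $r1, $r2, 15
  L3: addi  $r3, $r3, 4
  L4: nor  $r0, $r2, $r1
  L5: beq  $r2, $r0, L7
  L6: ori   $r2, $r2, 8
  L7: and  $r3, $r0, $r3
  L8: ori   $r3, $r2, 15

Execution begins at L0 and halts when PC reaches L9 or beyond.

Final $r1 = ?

6

[0] addi  $r3, $r2, 2  →  {$r0:0, $r1:10, $r2:6, $r3:8}
[1] bne  $r1, $r3, L5  →  {$r0:0, $r1:10, $r2:6, $r3:8}  ⟨branch taken⟩
[2] andi  $r1, $r2, 15  →  {$r0:0, $r1:6, $r2:6, $r3:8}
[5] beq  $r2, $r0, L7  →  {$r0:0, $r1:6, $r2:6, $r3:8}  ⟨branch fallthrough⟩
[6] ori   $r2, $r2, 8  →  {$r0:0, $r1:6, $r2:14, $r3:8}
[7] and  $r3, $r0, $r3  →  {$r0:0, $r1:6, $r2:14, $r3:0}
[8] ori   $r3, $r2, 15  →  {$r0:0, $r1:6, $r2:14, $r3:15}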